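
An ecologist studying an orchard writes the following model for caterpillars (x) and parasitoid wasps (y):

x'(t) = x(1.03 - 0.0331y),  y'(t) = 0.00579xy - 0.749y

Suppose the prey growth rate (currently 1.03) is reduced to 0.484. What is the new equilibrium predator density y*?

y* ≈ 14.6

At the interior fixed point, setting dx/dt = 0 with x > 0 fixes y* = (prey growth rate)/(xy coefficient) — independent of the other coefficients.
With the change, y* = 0.484/0.0331 = 14.6; it falls from 31.1.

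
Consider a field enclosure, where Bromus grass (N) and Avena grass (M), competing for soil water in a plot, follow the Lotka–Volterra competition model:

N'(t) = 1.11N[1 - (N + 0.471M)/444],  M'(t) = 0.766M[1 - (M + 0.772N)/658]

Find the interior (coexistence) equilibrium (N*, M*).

N* ≈ 211, M* ≈ 495

Setting both brackets to zero gives the nullclines N + 0.471M = 444 and 0.772N + M = 658.
Substituting M = 658 - 0.772N into the first: N(1 - 0.471·0.772) = 444 - 0.471·658.
So N* = 134/0.636 = 211, and then M* = 658 - 0.772·211 = 495.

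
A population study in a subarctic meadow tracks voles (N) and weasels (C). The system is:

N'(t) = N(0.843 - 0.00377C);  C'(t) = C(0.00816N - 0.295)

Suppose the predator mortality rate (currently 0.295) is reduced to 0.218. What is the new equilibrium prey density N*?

N* ≈ 26.7

At the interior fixed point, setting dC/dt = 0 with C > 0 fixes N* = (predator death rate)/(NC coefficient) — independent of the other coefficients.
With the change, N* = 0.218/0.00816 = 26.7; it falls from 36.2.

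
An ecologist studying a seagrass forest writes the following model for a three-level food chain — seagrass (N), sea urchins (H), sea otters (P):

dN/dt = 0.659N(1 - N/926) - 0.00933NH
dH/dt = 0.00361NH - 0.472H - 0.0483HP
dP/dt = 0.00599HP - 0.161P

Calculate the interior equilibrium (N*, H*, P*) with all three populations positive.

From dP/dt = 0: 0.00599H* = 0.161, so H* = 26.9.
From dN/dt = 0: 0.659(1 - N*/926) = 0.00933·26.9, giving N* = 926·(1 - 0.381) = 574.
From dH/dt = 0: 0.00361·574 - 0.472 = 0.0483P*, so P* = 1.6/0.0483 = 33.1.

N* ≈ 574, H* ≈ 26.9, P* ≈ 33.1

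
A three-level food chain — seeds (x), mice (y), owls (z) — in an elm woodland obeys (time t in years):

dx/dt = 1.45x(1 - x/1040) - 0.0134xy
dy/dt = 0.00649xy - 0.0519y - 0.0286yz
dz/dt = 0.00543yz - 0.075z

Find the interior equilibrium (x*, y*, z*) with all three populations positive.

From dz/dt = 0: 0.00543y* = 0.075, so y* = 13.8.
From dx/dt = 0: 1.45(1 - x*/1040) = 0.0134·13.8, giving x* = 1040·(1 - 0.128) = 907.
From dy/dt = 0: 0.00649·907 - 0.0519 = 0.0286z*, so z* = 5.84/0.0286 = 204.

x* ≈ 907, y* ≈ 13.8, z* ≈ 204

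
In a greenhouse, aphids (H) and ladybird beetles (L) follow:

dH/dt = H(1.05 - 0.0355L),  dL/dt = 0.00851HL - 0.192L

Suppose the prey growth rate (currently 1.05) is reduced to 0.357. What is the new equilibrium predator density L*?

L* ≈ 10.1

At the interior fixed point, setting dH/dt = 0 with H > 0 fixes L* = (prey growth rate)/(HL coefficient) — independent of the other coefficients.
With the change, L* = 0.357/0.0355 = 10.1; it falls from 29.6.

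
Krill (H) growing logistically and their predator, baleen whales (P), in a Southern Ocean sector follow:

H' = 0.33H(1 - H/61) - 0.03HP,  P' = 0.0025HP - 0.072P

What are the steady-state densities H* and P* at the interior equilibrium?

H* ≈ 28.8, P* ≈ 5.81

From dP/dt = 0 with P > 0: 0.0025H* = 0.072, so H* = 28.8.
Substitute into dH/dt = 0: 0.33(1 - 28.8/61) = 0.03P*.
The bracket is 0.528, giving P* = 0.174/0.03 = 5.81.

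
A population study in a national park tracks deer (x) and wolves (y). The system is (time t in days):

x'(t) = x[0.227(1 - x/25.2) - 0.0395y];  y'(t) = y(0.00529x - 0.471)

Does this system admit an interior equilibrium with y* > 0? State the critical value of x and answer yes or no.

Threshold x = 89; K < 89, so no, the predator goes extinct.

The predator equation gives dy/dt > 0 only when x > 0.471/0.00529 = 89.
Without the predator, x → K = 25.2. Since 25.2 < 89, the predator cannot invade.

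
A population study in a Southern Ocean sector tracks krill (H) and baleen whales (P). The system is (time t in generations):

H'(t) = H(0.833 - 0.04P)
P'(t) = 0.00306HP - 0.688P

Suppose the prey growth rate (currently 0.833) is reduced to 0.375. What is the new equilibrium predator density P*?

At the interior fixed point, setting dH/dt = 0 with H > 0 fixes P* = (prey growth rate)/(HP coefficient) — independent of the other coefficients.
With the change, P* = 0.375/0.04 = 9.38; it falls from 20.8.

P* ≈ 9.38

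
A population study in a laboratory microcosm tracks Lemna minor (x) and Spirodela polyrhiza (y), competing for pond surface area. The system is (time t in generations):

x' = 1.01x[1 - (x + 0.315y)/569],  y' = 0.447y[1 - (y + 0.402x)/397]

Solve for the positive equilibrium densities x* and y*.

x* ≈ 508, y* ≈ 193

Setting both brackets to zero gives the nullclines x + 0.315y = 569 and 0.402x + y = 397.
Substituting y = 397 - 0.402x into the first: x(1 - 0.315·0.402) = 569 - 0.315·397.
So x* = 444/0.873 = 508, and then y* = 397 - 0.402·508 = 193.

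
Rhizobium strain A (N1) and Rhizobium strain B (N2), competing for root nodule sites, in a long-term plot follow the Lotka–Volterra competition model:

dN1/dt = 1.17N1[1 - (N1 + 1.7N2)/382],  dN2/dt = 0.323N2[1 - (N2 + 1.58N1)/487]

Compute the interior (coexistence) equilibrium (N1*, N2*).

Setting both brackets to zero gives the nullclines N1 + 1.7N2 = 382 and 1.58N1 + N2 = 487.
Substituting N2 = 487 - 1.58N1 into the first: N1(1 - 1.7·1.58) = 382 - 1.7·487.
So N1* = -446/-1.69 = 264, and then N2* = 487 - 1.58·264 = 69.1.

N1* ≈ 264, N2* ≈ 69.1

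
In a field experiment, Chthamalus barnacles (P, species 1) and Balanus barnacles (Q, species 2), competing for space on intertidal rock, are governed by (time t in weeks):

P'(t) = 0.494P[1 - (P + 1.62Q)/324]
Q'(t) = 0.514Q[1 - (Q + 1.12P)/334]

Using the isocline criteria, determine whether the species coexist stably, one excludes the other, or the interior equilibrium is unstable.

Compare the nullcline intercepts: K1/α12 = 324/1.62 = 200 < K2 = 334; K2/α21 = 334/1.12 = 298 < K1 = 324.
Since both are reversed, neither can invade when rare; the interior point is a saddle.

unstable coexistence (outcome depends on initial conditions)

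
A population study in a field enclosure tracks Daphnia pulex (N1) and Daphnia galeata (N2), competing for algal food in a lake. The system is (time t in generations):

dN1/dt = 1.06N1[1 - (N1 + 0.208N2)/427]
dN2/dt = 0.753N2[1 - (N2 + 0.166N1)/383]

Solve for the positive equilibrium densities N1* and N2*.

Setting both brackets to zero gives the nullclines N1 + 0.208N2 = 427 and 0.166N1 + N2 = 383.
Substituting N2 = 383 - 0.166N1 into the first: N1(1 - 0.208·0.166) = 427 - 0.208·383.
So N1* = 347/0.965 = 360, and then N2* = 383 - 0.166·360 = 323.

N1* ≈ 360, N2* ≈ 323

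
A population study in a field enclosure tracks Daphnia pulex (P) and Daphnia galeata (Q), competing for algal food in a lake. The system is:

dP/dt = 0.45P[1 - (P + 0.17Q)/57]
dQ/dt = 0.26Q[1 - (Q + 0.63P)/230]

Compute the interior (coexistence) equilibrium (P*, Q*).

P* ≈ 20, Q* ≈ 217

Setting both brackets to zero gives the nullclines P + 0.17Q = 57 and 0.63P + Q = 230.
Substituting Q = 230 - 0.63P into the first: P(1 - 0.17·0.63) = 57 - 0.17·230.
So P* = 17.9/0.893 = 20, and then Q* = 230 - 0.63·20 = 217.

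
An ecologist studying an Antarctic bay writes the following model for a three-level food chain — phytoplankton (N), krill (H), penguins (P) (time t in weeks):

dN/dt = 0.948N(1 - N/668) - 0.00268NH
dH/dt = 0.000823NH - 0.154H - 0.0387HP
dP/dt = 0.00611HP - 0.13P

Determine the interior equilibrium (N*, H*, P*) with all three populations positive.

From dP/dt = 0: 0.00611H* = 0.13, so H* = 21.3.
From dN/dt = 0: 0.948(1 - N*/668) = 0.00268·21.3, giving N* = 668·(1 - 0.0601) = 628.
From dH/dt = 0: 0.000823·628 - 0.154 = 0.0387P*, so P* = 0.363/0.0387 = 9.37.

N* ≈ 628, H* ≈ 21.3, P* ≈ 9.37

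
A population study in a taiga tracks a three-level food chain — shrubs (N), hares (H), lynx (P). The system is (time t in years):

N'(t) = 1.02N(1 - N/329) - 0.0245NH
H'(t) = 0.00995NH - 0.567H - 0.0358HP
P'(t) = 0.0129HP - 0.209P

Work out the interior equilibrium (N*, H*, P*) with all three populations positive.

N* ≈ 201, H* ≈ 16.2, P* ≈ 40

From dP/dt = 0: 0.0129H* = 0.209, so H* = 16.2.
From dN/dt = 0: 1.02(1 - N*/329) = 0.0245·16.2, giving N* = 329·(1 - 0.389) = 201.
From dH/dt = 0: 0.00995·201 - 0.567 = 0.0358P*, so P* = 1.43/0.0358 = 40.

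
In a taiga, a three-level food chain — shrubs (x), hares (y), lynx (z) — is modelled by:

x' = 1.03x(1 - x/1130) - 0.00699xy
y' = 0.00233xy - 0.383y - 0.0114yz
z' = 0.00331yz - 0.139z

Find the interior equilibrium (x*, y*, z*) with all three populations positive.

x* ≈ 808, y* ≈ 42, z* ≈ 132

From dz/dt = 0: 0.00331y* = 0.139, so y* = 42.
From dx/dt = 0: 1.03(1 - x*/1130) = 0.00699·42, giving x* = 1130·(1 - 0.285) = 808.
From dy/dt = 0: 0.00233·808 - 0.383 = 0.0114z*, so z* = 1.5/0.0114 = 132.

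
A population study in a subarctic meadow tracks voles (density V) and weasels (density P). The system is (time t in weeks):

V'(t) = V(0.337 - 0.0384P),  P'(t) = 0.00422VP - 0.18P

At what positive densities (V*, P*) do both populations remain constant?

Set dP/dt = 0 with P > 0: 0.00422V - 0.18 = 0, so V* = 0.18/0.00422 = 42.7.
Set dV/dt = 0 with V > 0: 0.337 - 0.0384P = 0, so P* = 0.337/0.0384 = 8.78.

V* ≈ 42.7, P* ≈ 8.78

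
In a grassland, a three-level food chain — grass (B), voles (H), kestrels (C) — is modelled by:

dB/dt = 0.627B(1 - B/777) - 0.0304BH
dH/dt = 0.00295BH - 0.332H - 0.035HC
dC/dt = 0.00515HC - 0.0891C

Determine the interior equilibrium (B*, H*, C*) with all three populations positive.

B* ≈ 125, H* ≈ 17.3, C* ≈ 1.07

From dC/dt = 0: 0.00515H* = 0.0891, so H* = 17.3.
From dB/dt = 0: 0.627(1 - B*/777) = 0.0304·17.3, giving B* = 777·(1 - 0.839) = 125.
From dH/dt = 0: 0.00295·125 - 0.332 = 0.035C*, so C* = 0.0374/0.035 = 1.07.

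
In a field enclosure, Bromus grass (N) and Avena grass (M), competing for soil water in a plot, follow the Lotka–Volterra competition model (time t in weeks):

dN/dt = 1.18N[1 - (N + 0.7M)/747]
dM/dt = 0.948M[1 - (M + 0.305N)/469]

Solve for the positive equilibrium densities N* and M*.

Setting both brackets to zero gives the nullclines N + 0.7M = 747 and 0.305N + M = 469.
Substituting M = 469 - 0.305N into the first: N(1 - 0.7·0.305) = 747 - 0.7·469.
So N* = 419/0.786 = 532, and then M* = 469 - 0.305·532 = 307.

N* ≈ 532, M* ≈ 307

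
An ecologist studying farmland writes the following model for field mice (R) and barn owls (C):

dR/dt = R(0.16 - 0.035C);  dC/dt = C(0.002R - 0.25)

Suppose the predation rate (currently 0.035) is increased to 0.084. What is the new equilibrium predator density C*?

At the interior fixed point, setting dR/dt = 0 with R > 0 fixes C* = (prey growth rate)/(RC coefficient) — independent of the other coefficients.
With the change, C* = 0.16/0.084 = 1.9; it falls from 4.57.

C* ≈ 1.9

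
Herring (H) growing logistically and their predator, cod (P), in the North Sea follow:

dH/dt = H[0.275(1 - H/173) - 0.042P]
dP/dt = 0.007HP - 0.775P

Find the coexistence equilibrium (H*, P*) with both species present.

From dP/dt = 0 with P > 0: 0.007H* = 0.775, so H* = 111.
Substitute into dH/dt = 0: 0.275(1 - 111/173) = 0.042P*.
The bracket is 0.36, giving P* = 0.099/0.042 = 2.36.

H* ≈ 111, P* ≈ 2.36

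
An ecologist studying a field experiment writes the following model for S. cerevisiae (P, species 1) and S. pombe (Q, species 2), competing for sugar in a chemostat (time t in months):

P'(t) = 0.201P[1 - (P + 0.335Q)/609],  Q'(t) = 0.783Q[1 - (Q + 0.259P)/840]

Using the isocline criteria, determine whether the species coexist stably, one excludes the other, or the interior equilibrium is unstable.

Compare the nullcline intercepts: K1/α12 = 609/0.335 = 1820 > K2 = 840; K2/α21 = 840/0.259 = 3240 > K1 = 609.
Since both inequalities hold, each species can invade when rare, so the interior equilibrium is stable.

stable coexistence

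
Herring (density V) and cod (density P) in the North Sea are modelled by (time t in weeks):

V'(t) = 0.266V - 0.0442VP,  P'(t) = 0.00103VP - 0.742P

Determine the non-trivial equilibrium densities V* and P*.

V* ≈ 720, P* ≈ 6.02

Set dP/dt = 0 with P > 0: 0.00103V - 0.742 = 0, so V* = 0.742/0.00103 = 720.
Set dV/dt = 0 with V > 0: 0.266 - 0.0442P = 0, so P* = 0.266/0.0442 = 6.02.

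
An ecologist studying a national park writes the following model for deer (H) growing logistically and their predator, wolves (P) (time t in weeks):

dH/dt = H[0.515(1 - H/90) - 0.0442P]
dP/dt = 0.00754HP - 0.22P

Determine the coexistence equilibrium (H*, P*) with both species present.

H* ≈ 29.2, P* ≈ 7.87

From dP/dt = 0 with P > 0: 0.00754H* = 0.22, so H* = 29.2.
Substitute into dH/dt = 0: 0.515(1 - 29.2/90) = 0.0442P*.
The bracket is 0.676, giving P* = 0.348/0.0442 = 7.87.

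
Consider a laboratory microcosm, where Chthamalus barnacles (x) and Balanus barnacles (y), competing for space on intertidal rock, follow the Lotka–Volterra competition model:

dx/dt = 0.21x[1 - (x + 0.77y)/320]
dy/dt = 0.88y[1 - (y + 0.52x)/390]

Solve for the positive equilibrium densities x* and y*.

Setting both brackets to zero gives the nullclines x + 0.77y = 320 and 0.52x + y = 390.
Substituting y = 390 - 0.52x into the first: x(1 - 0.77·0.52) = 320 - 0.77·390.
So x* = 19.7/0.6 = 32.9, and then y* = 390 - 0.52·32.9 = 373.

x* ≈ 32.9, y* ≈ 373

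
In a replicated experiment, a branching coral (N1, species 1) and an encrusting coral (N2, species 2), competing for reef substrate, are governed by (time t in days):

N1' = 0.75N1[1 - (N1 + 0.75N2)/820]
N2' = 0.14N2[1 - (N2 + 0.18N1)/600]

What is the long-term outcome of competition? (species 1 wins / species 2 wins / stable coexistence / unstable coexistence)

Compare the nullcline intercepts: K1/α12 = 820/0.75 = 1090 > K2 = 600; K2/α21 = 600/0.18 = 3330 > K1 = 820.
Since both inequalities hold, each species can invade when rare, so the interior equilibrium is stable.

stable coexistence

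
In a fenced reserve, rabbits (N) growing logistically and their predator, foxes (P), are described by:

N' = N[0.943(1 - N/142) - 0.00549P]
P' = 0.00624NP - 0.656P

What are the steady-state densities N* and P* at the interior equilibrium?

From dP/dt = 0 with P > 0: 0.00624N* = 0.656, so N* = 105.
Substitute into dN/dt = 0: 0.943(1 - 105/142) = 0.00549P*.
The bracket is 0.26, giving P* = 0.245/0.00549 = 44.6.

N* ≈ 105, P* ≈ 44.6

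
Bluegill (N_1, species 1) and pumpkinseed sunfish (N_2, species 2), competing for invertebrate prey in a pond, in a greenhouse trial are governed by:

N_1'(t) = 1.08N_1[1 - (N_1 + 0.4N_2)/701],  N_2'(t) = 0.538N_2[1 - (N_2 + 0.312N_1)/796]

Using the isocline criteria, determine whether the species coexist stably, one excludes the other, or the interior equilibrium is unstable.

Compare the nullcline intercepts: K1/α12 = 701/0.4 = 1750 > K2 = 796; K2/α21 = 796/0.312 = 2550 > K1 = 701.
Since both inequalities hold, each species can invade when rare, so the interior equilibrium is stable.

stable coexistence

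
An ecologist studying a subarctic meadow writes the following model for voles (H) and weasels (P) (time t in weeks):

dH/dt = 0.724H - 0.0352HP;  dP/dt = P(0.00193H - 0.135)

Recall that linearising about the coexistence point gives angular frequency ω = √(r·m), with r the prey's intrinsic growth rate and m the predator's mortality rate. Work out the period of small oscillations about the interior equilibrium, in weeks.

T ≈ 20.1 weeks

Here r = 0.724 and m = 0.135, so r·m = 0.0977.
ω = √0.0977 = 0.313 per week, hence T = 2π/ω ≈ 20.1 weeks.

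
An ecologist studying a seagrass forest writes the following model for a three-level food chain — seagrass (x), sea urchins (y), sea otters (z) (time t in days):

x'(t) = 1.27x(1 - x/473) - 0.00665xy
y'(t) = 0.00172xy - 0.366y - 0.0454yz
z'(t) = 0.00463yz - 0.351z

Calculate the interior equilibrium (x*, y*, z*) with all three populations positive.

From dz/dt = 0: 0.00463y* = 0.351, so y* = 75.8.
From dx/dt = 0: 1.27(1 - x*/473) = 0.00665·75.8, giving x* = 473·(1 - 0.397) = 285.
From dy/dt = 0: 0.00172·285 - 0.366 = 0.0454z*, so z* = 0.125/0.0454 = 2.74.

x* ≈ 285, y* ≈ 75.8, z* ≈ 2.74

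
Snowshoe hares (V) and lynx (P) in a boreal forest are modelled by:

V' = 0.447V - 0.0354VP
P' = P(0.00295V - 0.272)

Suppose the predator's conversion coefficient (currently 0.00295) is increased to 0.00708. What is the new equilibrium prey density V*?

At the interior fixed point, setting dP/dt = 0 with P > 0 fixes V* = (predator death rate)/(VP coefficient) — independent of the other coefficients.
With the change, V* = 0.272/0.00708 = 38.4; it falls from 92.2.

V* ≈ 38.4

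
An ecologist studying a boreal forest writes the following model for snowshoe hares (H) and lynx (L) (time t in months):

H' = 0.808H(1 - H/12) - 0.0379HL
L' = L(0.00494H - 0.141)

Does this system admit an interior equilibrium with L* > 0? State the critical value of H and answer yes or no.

Threshold H = 28.5; K < 28.5, so no, the predator goes extinct.

The predator equation gives dL/dt > 0 only when H > 0.141/0.00494 = 28.5.
Without the predator, H → K = 12. Since 12 < 28.5, the predator cannot invade.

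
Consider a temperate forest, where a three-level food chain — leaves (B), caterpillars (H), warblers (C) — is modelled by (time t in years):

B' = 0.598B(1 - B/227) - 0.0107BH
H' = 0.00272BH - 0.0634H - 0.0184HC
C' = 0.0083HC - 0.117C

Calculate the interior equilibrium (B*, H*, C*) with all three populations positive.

B* ≈ 170, H* ≈ 14.1, C* ≈ 21.6

From dC/dt = 0: 0.0083H* = 0.117, so H* = 14.1.
From dB/dt = 0: 0.598(1 - B*/227) = 0.0107·14.1, giving B* = 227·(1 - 0.252) = 170.
From dH/dt = 0: 0.00272·170 - 0.0634 = 0.0184C*, so C* = 0.398/0.0184 = 21.6.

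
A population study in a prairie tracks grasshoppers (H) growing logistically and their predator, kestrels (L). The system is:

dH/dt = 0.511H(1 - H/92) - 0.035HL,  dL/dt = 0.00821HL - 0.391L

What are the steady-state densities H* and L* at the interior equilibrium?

H* ≈ 47.6, L* ≈ 7.04

From dL/dt = 0 with L > 0: 0.00821H* = 0.391, so H* = 47.6.
Substitute into dH/dt = 0: 0.511(1 - 47.6/92) = 0.035L*.
The bracket is 0.482, giving L* = 0.246/0.035 = 7.04.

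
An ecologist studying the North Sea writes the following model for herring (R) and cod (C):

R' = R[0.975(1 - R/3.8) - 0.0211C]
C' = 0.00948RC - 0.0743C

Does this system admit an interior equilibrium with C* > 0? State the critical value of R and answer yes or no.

Threshold R = 7.84; K < 7.84, so no, the predator goes extinct.

The predator equation gives dC/dt > 0 only when R > 0.0743/0.00948 = 7.84.
Without the predator, R → K = 3.8. Since 3.8 < 7.84, the predator cannot invade.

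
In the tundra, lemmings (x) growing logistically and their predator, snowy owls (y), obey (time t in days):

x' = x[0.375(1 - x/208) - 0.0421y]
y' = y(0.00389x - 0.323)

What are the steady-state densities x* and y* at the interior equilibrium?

x* ≈ 83, y* ≈ 5.35

From dy/dt = 0 with y > 0: 0.00389x* = 0.323, so x* = 83.
Substitute into dx/dt = 0: 0.375(1 - 83/208) = 0.0421y*.
The bracket is 0.601, giving y* = 0.225/0.0421 = 5.35.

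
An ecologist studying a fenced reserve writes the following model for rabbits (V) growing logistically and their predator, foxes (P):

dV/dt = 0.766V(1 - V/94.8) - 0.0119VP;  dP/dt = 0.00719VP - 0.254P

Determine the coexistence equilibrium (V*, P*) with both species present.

V* ≈ 35.3, P* ≈ 40.4

From dP/dt = 0 with P > 0: 0.00719V* = 0.254, so V* = 35.3.
Substitute into dV/dt = 0: 0.766(1 - 35.3/94.8) = 0.0119P*.
The bracket is 0.627, giving P* = 0.481/0.0119 = 40.4.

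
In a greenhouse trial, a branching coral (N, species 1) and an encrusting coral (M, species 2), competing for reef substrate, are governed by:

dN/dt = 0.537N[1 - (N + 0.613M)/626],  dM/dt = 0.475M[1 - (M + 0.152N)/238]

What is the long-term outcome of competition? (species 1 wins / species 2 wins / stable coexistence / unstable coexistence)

stable coexistence

Compare the nullcline intercepts: K1/α12 = 626/0.613 = 1020 > K2 = 238; K2/α21 = 238/0.152 = 1570 > K1 = 626.
Since both inequalities hold, each species can invade when rare, so the interior equilibrium is stable.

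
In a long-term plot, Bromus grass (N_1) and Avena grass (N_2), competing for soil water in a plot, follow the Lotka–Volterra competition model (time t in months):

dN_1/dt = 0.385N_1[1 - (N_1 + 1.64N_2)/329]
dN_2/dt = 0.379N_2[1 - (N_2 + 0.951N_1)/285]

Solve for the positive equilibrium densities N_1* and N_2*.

N_1* ≈ 247, N_2* ≈ 49.8

Setting both brackets to zero gives the nullclines N_1 + 1.64N_2 = 329 and 0.951N_1 + N_2 = 285.
Substituting N_2 = 285 - 0.951N_1 into the first: N_1(1 - 1.64·0.951) = 329 - 1.64·285.
So N_1* = -138/-0.56 = 247, and then N_2* = 285 - 0.951·247 = 49.8.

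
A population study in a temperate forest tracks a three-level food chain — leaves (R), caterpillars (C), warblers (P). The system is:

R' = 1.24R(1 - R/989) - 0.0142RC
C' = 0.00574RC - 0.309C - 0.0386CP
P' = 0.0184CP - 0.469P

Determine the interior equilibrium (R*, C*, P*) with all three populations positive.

From dP/dt = 0: 0.0184C* = 0.469, so C* = 25.5.
From dR/dt = 0: 1.24(1 - R*/989) = 0.0142·25.5, giving R* = 989·(1 - 0.292) = 700.
From dC/dt = 0: 0.00574·700 - 0.309 = 0.0386P*, so P* = 3.71/0.0386 = 96.1.

R* ≈ 700, C* ≈ 25.5, P* ≈ 96.1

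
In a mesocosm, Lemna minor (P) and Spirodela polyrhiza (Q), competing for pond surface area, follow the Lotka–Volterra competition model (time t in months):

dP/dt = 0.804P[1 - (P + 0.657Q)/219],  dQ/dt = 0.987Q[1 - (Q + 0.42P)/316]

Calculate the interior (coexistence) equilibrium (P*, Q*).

Setting both brackets to zero gives the nullclines P + 0.657Q = 219 and 0.42P + Q = 316.
Substituting Q = 316 - 0.42P into the first: P(1 - 0.657·0.42) = 219 - 0.657·316.
So P* = 11.4/0.724 = 15.7, and then Q* = 316 - 0.42·15.7 = 309.

P* ≈ 15.7, Q* ≈ 309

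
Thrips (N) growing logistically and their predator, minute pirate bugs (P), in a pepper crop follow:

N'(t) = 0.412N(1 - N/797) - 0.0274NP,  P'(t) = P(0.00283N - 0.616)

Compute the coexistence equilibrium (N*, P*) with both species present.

N* ≈ 218, P* ≈ 10.9

From dP/dt = 0 with P > 0: 0.00283N* = 0.616, so N* = 218.
Substitute into dN/dt = 0: 0.412(1 - 218/797) = 0.0274P*.
The bracket is 0.727, giving P* = 0.299/0.0274 = 10.9.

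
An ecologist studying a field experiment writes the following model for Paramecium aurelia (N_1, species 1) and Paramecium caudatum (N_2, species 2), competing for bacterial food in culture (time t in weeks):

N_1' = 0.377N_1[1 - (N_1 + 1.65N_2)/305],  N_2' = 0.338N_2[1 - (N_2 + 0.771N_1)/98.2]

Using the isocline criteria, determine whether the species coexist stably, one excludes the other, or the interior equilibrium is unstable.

species 1 excludes species 2

Compare the nullcline intercepts: K1/α12 = 305/1.65 = 185 > K2 = 98.2; K2/α21 = 98.2/0.771 = 127 < K1 = 305.
Since the inequalities point opposite ways, species 1 can invade but species 2 cannot.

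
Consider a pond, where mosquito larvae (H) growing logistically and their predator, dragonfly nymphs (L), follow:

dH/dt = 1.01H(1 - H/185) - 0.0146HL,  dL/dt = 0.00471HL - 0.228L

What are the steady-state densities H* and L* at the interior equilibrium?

H* ≈ 48.4, L* ≈ 51.1

From dL/dt = 0 with L > 0: 0.00471H* = 0.228, so H* = 48.4.
Substitute into dH/dt = 0: 1.01(1 - 48.4/185) = 0.0146L*.
The bracket is 0.738, giving L* = 0.746/0.0146 = 51.1.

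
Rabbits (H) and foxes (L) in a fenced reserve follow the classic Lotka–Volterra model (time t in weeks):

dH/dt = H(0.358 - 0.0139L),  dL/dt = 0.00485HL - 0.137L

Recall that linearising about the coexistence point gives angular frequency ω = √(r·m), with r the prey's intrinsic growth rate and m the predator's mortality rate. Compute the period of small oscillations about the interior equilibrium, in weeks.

T ≈ 28.4 weeks

Here r = 0.358 and m = 0.137, so r·m = 0.049.
ω = √0.049 = 0.221 per week, hence T = 2π/ω ≈ 28.4 weeks.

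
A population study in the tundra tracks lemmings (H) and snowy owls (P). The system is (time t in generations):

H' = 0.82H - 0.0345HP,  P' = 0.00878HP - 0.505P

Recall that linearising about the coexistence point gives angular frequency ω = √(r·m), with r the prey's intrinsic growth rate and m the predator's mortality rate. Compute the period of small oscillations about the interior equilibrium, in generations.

Here r = 0.82 and m = 0.505, so r·m = 0.414.
ω = √0.414 = 0.644 per generation, hence T = 2π/ω ≈ 9.76 generations.

T ≈ 9.76 generations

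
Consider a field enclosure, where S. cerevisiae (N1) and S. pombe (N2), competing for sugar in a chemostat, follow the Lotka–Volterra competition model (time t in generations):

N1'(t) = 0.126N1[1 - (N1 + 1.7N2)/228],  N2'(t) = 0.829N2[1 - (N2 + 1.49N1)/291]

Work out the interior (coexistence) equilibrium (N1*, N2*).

N1* ≈ 174, N2* ≈ 31.8

Setting both brackets to zero gives the nullclines N1 + 1.7N2 = 228 and 1.49N1 + N2 = 291.
Substituting N2 = 291 - 1.49N1 into the first: N1(1 - 1.7·1.49) = 228 - 1.7·291.
So N1* = -267/-1.53 = 174, and then N2* = 291 - 1.49·174 = 31.8.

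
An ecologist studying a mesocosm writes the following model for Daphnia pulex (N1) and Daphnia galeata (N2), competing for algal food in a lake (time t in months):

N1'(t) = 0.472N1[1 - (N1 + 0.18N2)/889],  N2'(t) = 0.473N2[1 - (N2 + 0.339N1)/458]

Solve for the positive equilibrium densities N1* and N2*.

Setting both brackets to zero gives the nullclines N1 + 0.18N2 = 889 and 0.339N1 + N2 = 458.
Substituting N2 = 458 - 0.339N1 into the first: N1(1 - 0.18·0.339) = 889 - 0.18·458.
So N1* = 807/0.939 = 859, and then N2* = 458 - 0.339·859 = 167.

N1* ≈ 859, N2* ≈ 167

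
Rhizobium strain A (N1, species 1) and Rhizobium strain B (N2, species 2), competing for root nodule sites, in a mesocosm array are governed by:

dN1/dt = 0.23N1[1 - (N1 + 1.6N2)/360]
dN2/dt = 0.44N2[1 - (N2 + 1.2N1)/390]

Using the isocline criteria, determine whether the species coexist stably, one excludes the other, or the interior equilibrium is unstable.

Compare the nullcline intercepts: K1/α12 = 360/1.6 = 225 < K2 = 390; K2/α21 = 390/1.2 = 325 < K1 = 360.
Since both are reversed, neither can invade when rare; the interior point is a saddle.

unstable coexistence (outcome depends on initial conditions)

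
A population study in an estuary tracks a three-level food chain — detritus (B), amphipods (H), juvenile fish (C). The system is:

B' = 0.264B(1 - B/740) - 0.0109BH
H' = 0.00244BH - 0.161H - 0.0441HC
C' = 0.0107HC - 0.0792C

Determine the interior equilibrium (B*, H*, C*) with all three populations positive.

B* ≈ 514, H* ≈ 7.4, C* ≈ 24.8

From dC/dt = 0: 0.0107H* = 0.0792, so H* = 7.4.
From dB/dt = 0: 0.264(1 - B*/740) = 0.0109·7.4, giving B* = 740·(1 - 0.306) = 514.
From dH/dt = 0: 0.00244·514 - 0.161 = 0.0441C*, so C* = 1.09/0.0441 = 24.8.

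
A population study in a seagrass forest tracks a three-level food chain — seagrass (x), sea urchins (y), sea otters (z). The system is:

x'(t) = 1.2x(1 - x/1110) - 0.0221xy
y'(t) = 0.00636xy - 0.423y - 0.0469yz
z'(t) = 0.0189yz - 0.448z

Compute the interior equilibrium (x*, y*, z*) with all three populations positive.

x* ≈ 625, y* ≈ 23.7, z* ≈ 75.8

From dz/dt = 0: 0.0189y* = 0.448, so y* = 23.7.
From dx/dt = 0: 1.2(1 - x*/1110) = 0.0221·23.7, giving x* = 1110·(1 - 0.437) = 625.
From dy/dt = 0: 0.00636·625 - 0.423 = 0.0469z*, so z* = 3.55/0.0469 = 75.8.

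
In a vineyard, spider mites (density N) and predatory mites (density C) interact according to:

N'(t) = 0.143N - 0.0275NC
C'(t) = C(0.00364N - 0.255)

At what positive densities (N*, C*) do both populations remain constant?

N* ≈ 70.1, C* ≈ 5.2

Set dC/dt = 0 with C > 0: 0.00364N - 0.255 = 0, so N* = 0.255/0.00364 = 70.1.
Set dN/dt = 0 with N > 0: 0.143 - 0.0275C = 0, so C* = 0.143/0.0275 = 5.2.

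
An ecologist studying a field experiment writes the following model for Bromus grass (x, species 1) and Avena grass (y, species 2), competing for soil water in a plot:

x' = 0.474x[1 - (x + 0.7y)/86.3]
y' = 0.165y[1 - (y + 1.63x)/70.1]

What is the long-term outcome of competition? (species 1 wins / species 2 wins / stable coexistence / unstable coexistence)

species 1 excludes species 2

Compare the nullcline intercepts: K1/α12 = 86.3/0.7 = 123 > K2 = 70.1; K2/α21 = 70.1/1.63 = 43 < K1 = 86.3.
Since the inequalities point opposite ways, species 1 can invade but species 2 cannot.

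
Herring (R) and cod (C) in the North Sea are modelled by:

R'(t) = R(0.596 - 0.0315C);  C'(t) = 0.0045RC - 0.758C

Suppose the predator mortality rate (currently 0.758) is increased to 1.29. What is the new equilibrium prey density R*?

At the interior fixed point, setting dC/dt = 0 with C > 0 fixes R* = (predator death rate)/(RC coefficient) — independent of the other coefficients.
With the change, R* = 1.29/0.0045 = 287; it rises from 168.

R* ≈ 287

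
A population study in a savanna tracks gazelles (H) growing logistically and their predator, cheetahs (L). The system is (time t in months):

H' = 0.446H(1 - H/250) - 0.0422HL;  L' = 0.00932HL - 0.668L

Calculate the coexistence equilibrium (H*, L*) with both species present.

H* ≈ 71.7, L* ≈ 7.54

From dL/dt = 0 with L > 0: 0.00932H* = 0.668, so H* = 71.7.
Substitute into dH/dt = 0: 0.446(1 - 71.7/250) = 0.0422L*.
The bracket is 0.713, giving L* = 0.318/0.0422 = 7.54.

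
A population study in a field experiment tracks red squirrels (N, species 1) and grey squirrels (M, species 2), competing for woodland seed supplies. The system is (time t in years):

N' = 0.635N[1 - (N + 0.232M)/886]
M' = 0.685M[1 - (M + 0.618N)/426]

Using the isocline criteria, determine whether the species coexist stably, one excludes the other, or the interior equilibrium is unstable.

species 1 excludes species 2

Compare the nullcline intercepts: K1/α12 = 886/0.232 = 3820 > K2 = 426; K2/α21 = 426/0.618 = 689 < K1 = 886.
Since the inequalities point opposite ways, species 1 can invade but species 2 cannot.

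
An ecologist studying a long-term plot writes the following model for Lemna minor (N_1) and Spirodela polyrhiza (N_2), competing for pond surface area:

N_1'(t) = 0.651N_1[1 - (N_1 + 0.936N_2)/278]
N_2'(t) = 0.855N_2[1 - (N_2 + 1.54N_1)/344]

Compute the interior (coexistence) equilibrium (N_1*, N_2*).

Setting both brackets to zero gives the nullclines N_1 + 0.936N_2 = 278 and 1.54N_1 + N_2 = 344.
Substituting N_2 = 344 - 1.54N_1 into the first: N_1(1 - 0.936·1.54) = 278 - 0.936·344.
So N_1* = -44/-0.441 = 99.6, and then N_2* = 344 - 1.54·99.6 = 191.

N_1* ≈ 99.6, N_2* ≈ 191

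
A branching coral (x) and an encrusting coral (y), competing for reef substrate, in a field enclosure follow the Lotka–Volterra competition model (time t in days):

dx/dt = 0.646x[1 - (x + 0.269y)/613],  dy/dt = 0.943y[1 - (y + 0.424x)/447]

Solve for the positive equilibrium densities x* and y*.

x* ≈ 556, y* ≈ 211

Setting both brackets to zero gives the nullclines x + 0.269y = 613 and 0.424x + y = 447.
Substituting y = 447 - 0.424x into the first: x(1 - 0.269·0.424) = 613 - 0.269·447.
So x* = 493/0.886 = 556, and then y* = 447 - 0.424·556 = 211.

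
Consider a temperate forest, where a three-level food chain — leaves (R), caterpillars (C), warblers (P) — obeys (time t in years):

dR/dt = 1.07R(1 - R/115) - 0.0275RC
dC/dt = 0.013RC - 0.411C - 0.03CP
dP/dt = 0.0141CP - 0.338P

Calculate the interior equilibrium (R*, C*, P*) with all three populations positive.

R* ≈ 44.1, C* ≈ 24, P* ≈ 5.43

From dP/dt = 0: 0.0141C* = 0.338, so C* = 24.
From dR/dt = 0: 1.07(1 - R*/115) = 0.0275·24, giving R* = 115·(1 - 0.616) = 44.1.
From dC/dt = 0: 0.013·44.1 - 0.411 = 0.03P*, so P* = 0.163/0.03 = 5.43.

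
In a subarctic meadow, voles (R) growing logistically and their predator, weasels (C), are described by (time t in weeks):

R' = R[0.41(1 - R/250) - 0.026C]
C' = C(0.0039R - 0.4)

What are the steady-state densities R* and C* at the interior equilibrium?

From dC/dt = 0 with C > 0: 0.0039R* = 0.4, so R* = 103.
Substitute into dR/dt = 0: 0.41(1 - 103/250) = 0.026C*.
The bracket is 0.59, giving C* = 0.242/0.026 = 9.3.

R* ≈ 103, C* ≈ 9.3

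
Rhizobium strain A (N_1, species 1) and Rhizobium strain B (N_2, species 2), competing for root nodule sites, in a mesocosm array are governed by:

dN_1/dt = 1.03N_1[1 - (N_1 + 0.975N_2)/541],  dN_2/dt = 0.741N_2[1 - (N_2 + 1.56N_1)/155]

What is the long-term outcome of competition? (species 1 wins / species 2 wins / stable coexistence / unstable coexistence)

Compare the nullcline intercepts: K1/α12 = 541/0.975 = 555 > K2 = 155; K2/α21 = 155/1.56 = 99.4 < K1 = 541.
Since the inequalities point opposite ways, species 1 can invade but species 2 cannot.

species 1 excludes species 2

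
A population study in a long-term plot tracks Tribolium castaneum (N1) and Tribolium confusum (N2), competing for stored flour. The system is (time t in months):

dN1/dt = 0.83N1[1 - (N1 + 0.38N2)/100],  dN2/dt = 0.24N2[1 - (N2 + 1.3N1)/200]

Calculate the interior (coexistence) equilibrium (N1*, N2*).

Setting both brackets to zero gives the nullclines N1 + 0.38N2 = 100 and 1.3N1 + N2 = 200.
Substituting N2 = 200 - 1.3N1 into the first: N1(1 - 0.38·1.3) = 100 - 0.38·200.
So N1* = 24/0.506 = 47.4, and then N2* = 200 - 1.3·47.4 = 138.

N1* ≈ 47.4, N2* ≈ 138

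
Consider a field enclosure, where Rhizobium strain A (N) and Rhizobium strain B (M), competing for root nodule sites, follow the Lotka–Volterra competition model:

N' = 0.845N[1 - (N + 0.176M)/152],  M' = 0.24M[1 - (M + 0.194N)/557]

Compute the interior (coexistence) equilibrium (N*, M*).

Setting both brackets to zero gives the nullclines N + 0.176M = 152 and 0.194N + M = 557.
Substituting M = 557 - 0.194N into the first: N(1 - 0.176·0.194) = 152 - 0.176·557.
So N* = 54/0.966 = 55.9, and then M* = 557 - 0.194·55.9 = 546.

N* ≈ 55.9, M* ≈ 546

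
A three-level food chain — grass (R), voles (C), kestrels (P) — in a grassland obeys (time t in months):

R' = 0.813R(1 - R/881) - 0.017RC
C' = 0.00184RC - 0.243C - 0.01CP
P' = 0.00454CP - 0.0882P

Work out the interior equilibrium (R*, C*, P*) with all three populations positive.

R* ≈ 523, C* ≈ 19.4, P* ≈ 72

From dP/dt = 0: 0.00454C* = 0.0882, so C* = 19.4.
From dR/dt = 0: 0.813(1 - R*/881) = 0.017·19.4, giving R* = 881·(1 - 0.406) = 523.
From dC/dt = 0: 0.00184·523 - 0.243 = 0.01P*, so P* = 0.72/0.01 = 72.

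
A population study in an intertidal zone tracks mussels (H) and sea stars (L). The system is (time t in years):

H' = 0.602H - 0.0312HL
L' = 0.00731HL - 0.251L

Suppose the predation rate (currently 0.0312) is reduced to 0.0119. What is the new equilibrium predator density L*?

L* ≈ 50.6

At the interior fixed point, setting dH/dt = 0 with H > 0 fixes L* = (prey growth rate)/(HL coefficient) — independent of the other coefficients.
With the change, L* = 0.602/0.0119 = 50.6; it rises from 19.3.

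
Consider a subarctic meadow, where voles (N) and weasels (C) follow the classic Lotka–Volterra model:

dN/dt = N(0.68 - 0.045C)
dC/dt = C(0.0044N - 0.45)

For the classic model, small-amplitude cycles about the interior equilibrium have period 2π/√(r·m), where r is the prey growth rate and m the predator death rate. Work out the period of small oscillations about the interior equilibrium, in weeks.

Here r = 0.68 and m = 0.45, so r·m = 0.306.
ω = √0.306 = 0.553 per week, hence T = 2π/ω ≈ 11.4 weeks.

T ≈ 11.4 weeks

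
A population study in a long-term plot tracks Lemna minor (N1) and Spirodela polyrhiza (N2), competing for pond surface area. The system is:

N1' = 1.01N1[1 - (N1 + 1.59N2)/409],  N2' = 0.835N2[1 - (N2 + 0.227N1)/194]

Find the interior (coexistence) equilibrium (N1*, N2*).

N1* ≈ 157, N2* ≈ 158

Setting both brackets to zero gives the nullclines N1 + 1.59N2 = 409 and 0.227N1 + N2 = 194.
Substituting N2 = 194 - 0.227N1 into the first: N1(1 - 1.59·0.227) = 409 - 1.59·194.
So N1* = 101/0.639 = 157, and then N2* = 194 - 0.227·157 = 158.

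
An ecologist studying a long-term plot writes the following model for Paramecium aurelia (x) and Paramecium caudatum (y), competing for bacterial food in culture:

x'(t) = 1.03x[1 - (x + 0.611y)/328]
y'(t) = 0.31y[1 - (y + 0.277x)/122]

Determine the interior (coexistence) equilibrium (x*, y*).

x* ≈ 305, y* ≈ 37.5

Setting both brackets to zero gives the nullclines x + 0.611y = 328 and 0.277x + y = 122.
Substituting y = 122 - 0.277x into the first: x(1 - 0.611·0.277) = 328 - 0.611·122.
So x* = 253/0.831 = 305, and then y* = 122 - 0.277·305 = 37.5.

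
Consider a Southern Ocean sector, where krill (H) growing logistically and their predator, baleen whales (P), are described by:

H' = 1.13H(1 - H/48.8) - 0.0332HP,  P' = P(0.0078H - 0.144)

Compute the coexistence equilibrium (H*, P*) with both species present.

From dP/dt = 0 with P > 0: 0.0078H* = 0.144, so H* = 18.5.
Substitute into dH/dt = 0: 1.13(1 - 18.5/48.8) = 0.0332P*.
The bracket is 0.622, giving P* = 0.703/0.0332 = 21.2.

H* ≈ 18.5, P* ≈ 21.2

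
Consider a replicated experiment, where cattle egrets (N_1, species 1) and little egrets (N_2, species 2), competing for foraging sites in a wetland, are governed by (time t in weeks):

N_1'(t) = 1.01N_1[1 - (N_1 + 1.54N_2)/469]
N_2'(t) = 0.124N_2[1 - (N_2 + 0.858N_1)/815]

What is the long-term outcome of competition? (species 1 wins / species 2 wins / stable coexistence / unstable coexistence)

Compare the nullcline intercepts: K1/α12 = 469/1.54 = 305 < K2 = 815; K2/α21 = 815/0.858 = 950 > K1 = 469.
Since the inequalities point opposite ways, species 2 can invade but species 1 cannot.

species 2 excludes species 1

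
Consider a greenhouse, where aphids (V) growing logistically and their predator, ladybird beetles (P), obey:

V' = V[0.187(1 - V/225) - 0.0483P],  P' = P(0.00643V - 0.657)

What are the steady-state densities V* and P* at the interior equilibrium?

From dP/dt = 0 with P > 0: 0.00643V* = 0.657, so V* = 102.
Substitute into dV/dt = 0: 0.187(1 - 102/225) = 0.0483P*.
The bracket is 0.546, giving P* = 0.102/0.0483 = 2.11.

V* ≈ 102, P* ≈ 2.11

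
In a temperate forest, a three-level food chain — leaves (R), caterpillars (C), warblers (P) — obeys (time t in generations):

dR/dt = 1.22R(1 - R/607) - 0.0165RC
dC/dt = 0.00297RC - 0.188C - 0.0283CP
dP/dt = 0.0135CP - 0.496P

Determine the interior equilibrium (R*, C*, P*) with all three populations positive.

From dP/dt = 0: 0.0135C* = 0.496, so C* = 36.7.
From dR/dt = 0: 1.22(1 - R*/607) = 0.0165·36.7, giving R* = 607·(1 - 0.497) = 305.
From dC/dt = 0: 0.00297·305 - 0.188 = 0.0283P*, so P* = 0.719/0.0283 = 25.4.

R* ≈ 305, C* ≈ 36.7, P* ≈ 25.4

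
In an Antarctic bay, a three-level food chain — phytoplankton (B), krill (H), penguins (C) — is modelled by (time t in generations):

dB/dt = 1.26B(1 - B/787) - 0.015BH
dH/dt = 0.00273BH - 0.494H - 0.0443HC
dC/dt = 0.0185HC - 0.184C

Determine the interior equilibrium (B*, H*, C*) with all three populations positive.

From dC/dt = 0: 0.0185H* = 0.184, so H* = 9.95.
From dB/dt = 0: 1.26(1 - B*/787) = 0.015·9.95, giving B* = 787·(1 - 0.118) = 694.
From dH/dt = 0: 0.00273·694 - 0.494 = 0.0443C*, so C* = 1.4/0.0443 = 31.6.

B* ≈ 694, H* ≈ 9.95, C* ≈ 31.6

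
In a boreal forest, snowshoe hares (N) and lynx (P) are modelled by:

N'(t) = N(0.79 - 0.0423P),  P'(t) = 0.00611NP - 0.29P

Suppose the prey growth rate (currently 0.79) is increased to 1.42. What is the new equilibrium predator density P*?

P* ≈ 33.6

At the interior fixed point, setting dN/dt = 0 with N > 0 fixes P* = (prey growth rate)/(NP coefficient) — independent of the other coefficients.
With the change, P* = 1.42/0.0423 = 33.6; it rises from 18.7.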